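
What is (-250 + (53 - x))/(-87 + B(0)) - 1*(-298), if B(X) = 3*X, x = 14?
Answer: 26137/87 ≈ 300.43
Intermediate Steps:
(-250 + (53 - x))/(-87 + B(0)) - 1*(-298) = (-250 + (53 - 1*14))/(-87 + 3*0) - 1*(-298) = (-250 + (53 - 14))/(-87 + 0) + 298 = (-250 + 39)/(-87) + 298 = -211*(-1/87) + 298 = 211/87 + 298 = 26137/87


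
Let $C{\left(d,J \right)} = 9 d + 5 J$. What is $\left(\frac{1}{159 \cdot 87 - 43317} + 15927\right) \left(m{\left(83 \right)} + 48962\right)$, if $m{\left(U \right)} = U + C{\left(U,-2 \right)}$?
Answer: $\frac{3896202061099}{4914} \approx 7.9288 \cdot 10^{8}$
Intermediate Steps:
$C{\left(d,J \right)} = 5 J + 9 d$
$m{\left(U \right)} = -10 + 10 U$ ($m{\left(U \right)} = U + \left(5 \left(-2\right) + 9 U\right) = U + \left(-10 + 9 U\right) = -10 + 10 U$)
$\left(\frac{1}{159 \cdot 87 - 43317} + 15927\right) \left(m{\left(83 \right)} + 48962\right) = \left(\frac{1}{159 \cdot 87 - 43317} + 15927\right) \left(\left(-10 + 10 \cdot 83\right) + 48962\right) = \left(\frac{1}{13833 - 43317} + 15927\right) \left(\left(-10 + 830\right) + 48962\right) = \left(\frac{1}{-29484} + 15927\right) \left(820 + 48962\right) = \left(- \frac{1}{29484} + 15927\right) 49782 = \frac{469591667}{29484} \cdot 49782 = \frac{3896202061099}{4914}$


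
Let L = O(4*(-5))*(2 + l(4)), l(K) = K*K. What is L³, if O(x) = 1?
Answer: 5832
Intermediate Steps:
l(K) = K²
L = 18 (L = 1*(2 + 4²) = 1*(2 + 16) = 1*18 = 18)
L³ = 18³ = 5832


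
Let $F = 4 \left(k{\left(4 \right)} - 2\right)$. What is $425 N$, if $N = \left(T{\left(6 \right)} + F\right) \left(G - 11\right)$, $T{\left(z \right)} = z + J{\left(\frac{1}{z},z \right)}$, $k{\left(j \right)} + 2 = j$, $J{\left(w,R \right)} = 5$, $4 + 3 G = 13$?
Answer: $-37400$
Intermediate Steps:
$G = 3$ ($G = - \frac{4}{3} + \frac{1}{3} \cdot 13 = - \frac{4}{3} + \frac{13}{3} = 3$)
$k{\left(j \right)} = -2 + j$
$F = 0$ ($F = 4 \left(\left(-2 + 4\right) - 2\right) = 4 \left(2 - 2\right) = 4 \cdot 0 = 0$)
$T{\left(z \right)} = 5 + z$ ($T{\left(z \right)} = z + 5 = 5 + z$)
$N = -88$ ($N = \left(\left(5 + 6\right) + 0\right) \left(3 - 11\right) = \left(11 + 0\right) \left(-8\right) = 11 \left(-8\right) = -88$)
$425 N = 425 \left(-88\right) = -37400$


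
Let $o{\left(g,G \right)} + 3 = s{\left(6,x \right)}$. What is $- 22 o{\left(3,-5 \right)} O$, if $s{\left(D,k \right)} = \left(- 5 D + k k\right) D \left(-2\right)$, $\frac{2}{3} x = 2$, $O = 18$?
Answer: $-98604$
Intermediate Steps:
$x = 3$ ($x = \frac{3}{2} \cdot 2 = 3$)
$s{\left(D,k \right)} = - 2 D \left(k^{2} - 5 D\right)$ ($s{\left(D,k \right)} = \left(- 5 D + k^{2}\right) D \left(-2\right) = \left(k^{2} - 5 D\right) D \left(-2\right) = D \left(k^{2} - 5 D\right) \left(-2\right) = - 2 D \left(k^{2} - 5 D\right)$)
$o{\left(g,G \right)} = 249$ ($o{\left(g,G \right)} = -3 + 2 \cdot 6 \left(- 3^{2} + 5 \cdot 6\right) = -3 + 2 \cdot 6 \left(\left(-1\right) 9 + 30\right) = -3 + 2 \cdot 6 \left(-9 + 30\right) = -3 + 2 \cdot 6 \cdot 21 = -3 + 252 = 249$)
$- 22 o{\left(3,-5 \right)} O = \left(-22\right) 249 \cdot 18 = \left(-5478\right) 18 = -98604$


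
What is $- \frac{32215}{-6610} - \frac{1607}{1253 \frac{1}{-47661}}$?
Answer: $\frac{101261675173}{1656466} \approx 61131.0$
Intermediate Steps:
$- \frac{32215}{-6610} - \frac{1607}{1253 \frac{1}{-47661}} = \left(-32215\right) \left(- \frac{1}{6610}\right) - \frac{1607}{1253 \left(- \frac{1}{47661}\right)} = \frac{6443}{1322} - \frac{1607}{- \frac{1253}{47661}} = \frac{6443}{1322} - - \frac{76591227}{1253} = \frac{6443}{1322} + \frac{76591227}{1253} = \frac{101261675173}{1656466}$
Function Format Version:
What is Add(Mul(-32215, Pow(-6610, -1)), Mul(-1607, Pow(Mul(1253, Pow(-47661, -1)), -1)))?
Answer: Rational(101261675173, 1656466) ≈ 61131.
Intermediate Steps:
Add(Mul(-32215, Pow(-6610, -1)), Mul(-1607, Pow(Mul(1253, Pow(-47661, -1)), -1))) = Add(Mul(-32215, Rational(-1, 6610)), Mul(-1607, Pow(Mul(1253, Rational(-1, 47661)), -1))) = Add(Rational(6443, 1322), Mul(-1607, Pow(Rational(-1253, 47661), -1))) = Add(Rational(6443, 1322), Mul(-1607, Rational(-47661, 1253))) = Add(Rational(6443, 1322), Rational(76591227, 1253)) = Rational(101261675173, 1656466)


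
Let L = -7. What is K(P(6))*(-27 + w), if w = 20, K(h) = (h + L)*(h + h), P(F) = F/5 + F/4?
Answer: 8127/50 ≈ 162.54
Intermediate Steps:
P(F) = 9*F/20 (P(F) = F*(⅕) + F*(¼) = F/5 + F/4 = 9*F/20)
K(h) = 2*h*(-7 + h) (K(h) = (h - 7)*(h + h) = (-7 + h)*(2*h) = 2*h*(-7 + h))
K(P(6))*(-27 + w) = (2*((9/20)*6)*(-7 + (9/20)*6))*(-27 + 20) = (2*(27/10)*(-7 + 27/10))*(-7) = (2*(27/10)*(-43/10))*(-7) = -1161/50*(-7) = 8127/50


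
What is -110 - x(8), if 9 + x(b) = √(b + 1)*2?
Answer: -107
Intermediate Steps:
x(b) = -9 + 2*√(1 + b) (x(b) = -9 + √(b + 1)*2 = -9 + √(1 + b)*2 = -9 + 2*√(1 + b))
-110 - x(8) = -110 - (-9 + 2*√(1 + 8)) = -110 - (-9 + 2*√9) = -110 - (-9 + 2*3) = -110 - (-9 + 6) = -110 - 1*(-3) = -110 + 3 = -107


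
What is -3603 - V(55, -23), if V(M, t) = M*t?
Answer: -2338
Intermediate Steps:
-3603 - V(55, -23) = -3603 - 55*(-23) = -3603 - 1*(-1265) = -3603 + 1265 = -2338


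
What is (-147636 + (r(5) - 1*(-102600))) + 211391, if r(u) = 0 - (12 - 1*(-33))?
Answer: 166310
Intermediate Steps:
r(u) = -45 (r(u) = 0 - (12 + 33) = 0 - 1*45 = 0 - 45 = -45)
(-147636 + (r(5) - 1*(-102600))) + 211391 = (-147636 + (-45 - 1*(-102600))) + 211391 = (-147636 + (-45 + 102600)) + 211391 = (-147636 + 102555) + 211391 = -45081 + 211391 = 166310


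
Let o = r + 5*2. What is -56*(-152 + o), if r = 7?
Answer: 7560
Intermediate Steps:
o = 17 (o = 7 + 5*2 = 7 + 10 = 17)
-56*(-152 + o) = -56*(-152 + 17) = -56*(-135) = 7560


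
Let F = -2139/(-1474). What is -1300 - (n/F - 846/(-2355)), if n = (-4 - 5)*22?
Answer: -651449626/559705 ≈ -1163.9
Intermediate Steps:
n = -198 (n = -9*22 = -198)
F = 2139/1474 (F = -2139*(-1/1474) = 2139/1474 ≈ 1.4512)
-1300 - (n/F - 846/(-2355)) = -1300 - (-198/2139/1474 - 846/(-2355)) = -1300 - (-198*1474/2139 - 846*(-1/2355)) = -1300 - (-97284/713 + 282/785) = -1300 - 1*(-76166874/559705) = -1300 + 76166874/559705 = -651449626/559705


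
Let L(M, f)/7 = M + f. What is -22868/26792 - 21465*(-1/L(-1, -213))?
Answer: -38084159/2508401 ≈ -15.183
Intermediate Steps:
L(M, f) = 7*M + 7*f (L(M, f) = 7*(M + f) = 7*M + 7*f)
-22868/26792 - 21465*(-1/L(-1, -213)) = -22868/26792 - 21465*(-1/(7*(-1) + 7*(-213))) = -22868*1/26792 - 21465*(-1/(-7 - 1491)) = -5717/6698 - 21465/((-1*(-1498))) = -5717/6698 - 21465/1498 = -38084159/2508401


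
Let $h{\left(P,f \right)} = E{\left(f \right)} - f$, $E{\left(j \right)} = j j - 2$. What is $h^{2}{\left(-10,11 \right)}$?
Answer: $11664$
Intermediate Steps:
$E{\left(j \right)} = -2 + j^{2}$ ($E{\left(j \right)} = j^{2} - 2 = -2 + j^{2}$)
$h{\left(P,f \right)} = -2 + f^{2} - f$ ($h{\left(P,f \right)} = \left(-2 + f^{2}\right) - f = -2 + f^{2} - f$)
$h^{2}{\left(-10,11 \right)} = \left(-2 + 11^{2} - 11\right)^{2} = \left(-2 + 121 - 11\right)^{2} = 108^{2} = 11664$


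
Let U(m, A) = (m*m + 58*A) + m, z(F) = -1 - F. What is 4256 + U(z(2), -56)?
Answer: 1014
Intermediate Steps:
U(m, A) = m + m² + 58*A (U(m, A) = (m² + 58*A) + m = m + m² + 58*A)
4256 + U(z(2), -56) = 4256 + ((-1 - 1*2) + (-1 - 1*2)² + 58*(-56)) = 4256 + ((-1 - 2) + (-1 - 2)² - 3248) = 4256 + (-3 + (-3)² - 3248) = 4256 + (-3 + 9 - 3248) = 4256 - 3242 = 1014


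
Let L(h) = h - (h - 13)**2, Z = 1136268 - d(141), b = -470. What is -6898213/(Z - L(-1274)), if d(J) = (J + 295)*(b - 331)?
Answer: -985459/449021 ≈ -2.1947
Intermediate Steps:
d(J) = -236295 - 801*J (d(J) = (J + 295)*(-470 - 331) = (295 + J)*(-801) = -236295 - 801*J)
Z = 1485504 (Z = 1136268 - (-236295 - 801*141) = 1136268 - (-236295 - 112941) = 1136268 - 1*(-349236) = 1136268 + 349236 = 1485504)
L(h) = h - (-13 + h)**2
-6898213/(Z - L(-1274)) = -6898213/(1485504 - (-1274 - (-13 - 1274)**2)) = -6898213/(1485504 - (-1274 - 1*(-1287)**2)) = -6898213/(1485504 - (-1274 - 1*1656369)) = -6898213/(1485504 - (-1274 - 1656369)) = -6898213/(1485504 - 1*(-1657643)) = -6898213/(1485504 + 1657643) = -6898213/3143147 = -6898213*1/3143147 = -985459/449021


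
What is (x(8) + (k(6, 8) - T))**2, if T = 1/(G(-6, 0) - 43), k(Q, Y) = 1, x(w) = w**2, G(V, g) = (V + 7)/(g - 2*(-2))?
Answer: 123632161/29241 ≈ 4228.0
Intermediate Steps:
G(V, g) = (7 + V)/(4 + g) (G(V, g) = (7 + V)/(g + 4) = (7 + V)/(4 + g))
T = -4/171 (T = 1/((7 - 6)/(4 + 0) - 43) = 1/(1/4 - 43) = 1/(-171/4) = -4/171 ≈ -0.023392)
(x(8) + (k(6, 8) - T))**2 = (8**2 + (1 - 1*(-4/171)))**2 = (64 + (1 + 4/171))**2 = (64 + 175/171)**2 = (11119/171)**2 = 123632161/29241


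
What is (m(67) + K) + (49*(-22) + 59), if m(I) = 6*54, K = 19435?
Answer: 18740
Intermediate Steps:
m(I) = 324
(m(67) + K) + (49*(-22) + 59) = (324 + 19435) + (49*(-22) + 59) = 19759 + (-1078 + 59) = 19759 - 1019 = 18740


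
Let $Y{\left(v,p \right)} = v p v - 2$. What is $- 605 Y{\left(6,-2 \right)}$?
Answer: $44770$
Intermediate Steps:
$Y{\left(v,p \right)} = -2 + p v^{2}$ ($Y{\left(v,p \right)} = p v v - 2 = p v^{2} - 2 = -2 + p v^{2}$)
$- 605 Y{\left(6,-2 \right)} = - 605 \left(-2 - 2 \cdot 6^{2}\right) = - 605 \left(-2 - 72\right) = \left(-605\right) \left(-74\right) = 44770$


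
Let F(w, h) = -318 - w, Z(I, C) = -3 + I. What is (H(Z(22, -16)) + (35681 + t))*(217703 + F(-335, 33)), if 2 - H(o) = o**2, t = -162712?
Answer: -27735350800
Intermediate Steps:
H(o) = 2 - o**2
(H(Z(22, -16)) + (35681 + t))*(217703 + F(-335, 33)) = ((2 - (-3 + 22)**2) + (35681 - 162712))*(217703 + (-318 - 1*(-335))) = ((2 - 1*19**2) - 127031)*(217703 + (-318 + 335)) = ((2 - 1*361) - 127031)*(217703 + 17) = ((2 - 361) - 127031)*217720 = (-359 - 127031)*217720 = -127390*217720 = -27735350800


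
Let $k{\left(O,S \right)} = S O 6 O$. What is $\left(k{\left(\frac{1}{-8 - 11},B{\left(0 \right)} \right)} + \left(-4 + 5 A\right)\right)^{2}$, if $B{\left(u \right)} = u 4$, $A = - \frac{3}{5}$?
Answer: $49$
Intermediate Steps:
$A = - \frac{3}{5}$ ($A = \left(-3\right) \frac{1}{5} = - \frac{3}{5} \approx -0.6$)
$B{\left(u \right)} = 4 u$
$k{\left(O,S \right)} = 6 S O^{2}$ ($k{\left(O,S \right)} = O S 6 O = 6 S O^{2}$)
$\left(k{\left(\frac{1}{-8 - 11},B{\left(0 \right)} \right)} + \left(-4 + 5 A\right)\right)^{2} = \left(6 \cdot 4 \cdot 0 \left(\frac{1}{-8 - 11}\right)^{2} + \left(-4 + 5 \left(- \frac{3}{5}\right)\right)\right)^{2} = \left(6 \cdot 0 \left(\frac{1}{-19}\right)^{2} - 7\right)^{2} = \left(6 \cdot 0 \left(- \frac{1}{19}\right)^{2} - 7\right)^{2} = \left(6 \cdot 0 \cdot \frac{1}{361} - 7\right)^{2} = \left(0 - 7\right)^{2} = \left(-7\right)^{2} = 49$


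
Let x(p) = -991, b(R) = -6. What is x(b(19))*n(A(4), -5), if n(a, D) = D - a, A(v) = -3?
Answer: 1982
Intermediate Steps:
x(b(19))*n(A(4), -5) = -991*(-5 - 1*(-3)) = -991*(-5 + 3) = -991*(-2) = 1982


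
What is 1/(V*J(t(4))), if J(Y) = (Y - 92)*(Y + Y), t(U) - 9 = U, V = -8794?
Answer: 1/18062876 ≈ 5.5362e-8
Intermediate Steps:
t(U) = 9 + U
J(Y) = 2*Y*(-92 + Y) (J(Y) = (-92 + Y)*(2*Y) = 2*Y*(-92 + Y))
1/(V*J(t(4))) = 1/((-8794)*((2*(9 + 4)*(-92 + (9 + 4))))) = -1/(26*(-92 + 13))/8794 = -1/(8794*(2*13*(-79))) = -1/8794/(-2054) = -1/8794*(-1/2054) = 1/18062876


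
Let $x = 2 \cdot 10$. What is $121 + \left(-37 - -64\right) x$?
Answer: $661$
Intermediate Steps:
$x = 20$
$121 + \left(-37 - -64\right) x = 121 + \left(-37 - -64\right) 20 = 121 + \left(-37 + 64\right) 20 = 121 + 27 \cdot 20 = 121 + 540 = 661$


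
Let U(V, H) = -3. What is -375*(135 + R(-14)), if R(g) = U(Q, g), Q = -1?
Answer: -49500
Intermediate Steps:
R(g) = -3
-375*(135 + R(-14)) = -375*(135 - 3) = -375*132 = -49500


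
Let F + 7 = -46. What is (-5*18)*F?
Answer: 4770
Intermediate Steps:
F = -53 (F = -7 - 46 = -53)
(-5*18)*F = -5*18*(-53) = -90*(-53) = 4770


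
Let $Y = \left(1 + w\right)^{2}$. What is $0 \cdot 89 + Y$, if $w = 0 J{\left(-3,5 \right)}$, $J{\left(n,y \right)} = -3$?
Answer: $1$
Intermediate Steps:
$w = 0$ ($w = 0 \left(-3\right) = 0$)
$Y = 1$ ($Y = \left(1 + 0\right)^{2} = 1^{2} = 1$)
$0 \cdot 89 + Y = 0 \cdot 89 + 1 = 0 + 1 = 1$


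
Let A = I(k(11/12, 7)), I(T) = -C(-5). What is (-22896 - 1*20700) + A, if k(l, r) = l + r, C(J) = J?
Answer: -43591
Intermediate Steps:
I(T) = 5 (I(T) = -1*(-5) = 5)
A = 5
(-22896 - 1*20700) + A = (-22896 - 1*20700) + 5 = (-22896 - 20700) + 5 = -43596 + 5 = -43591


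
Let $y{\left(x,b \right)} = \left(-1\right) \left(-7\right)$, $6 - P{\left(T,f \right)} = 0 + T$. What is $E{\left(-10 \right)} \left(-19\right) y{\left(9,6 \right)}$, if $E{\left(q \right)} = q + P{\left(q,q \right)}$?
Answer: $-798$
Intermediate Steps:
$P{\left(T,f \right)} = 6 - T$ ($P{\left(T,f \right)} = 6 - \left(0 + T\right) = 6 - T$)
$y{\left(x,b \right)} = 7$
$E{\left(q \right)} = 6$ ($E{\left(q \right)} = q - \left(-6 + q\right) = 6$)
$E{\left(-10 \right)} \left(-19\right) y{\left(9,6 \right)} = 6 \left(-19\right) 7 = \left(-114\right) 7 = -798$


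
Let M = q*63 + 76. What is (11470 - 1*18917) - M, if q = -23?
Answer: -6074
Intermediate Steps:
M = -1373 (M = -23*63 + 76 = -1449 + 76 = -1373)
(11470 - 1*18917) - M = (11470 - 1*18917) - 1*(-1373) = (11470 - 18917) + 1373 = -7447 + 1373 = -6074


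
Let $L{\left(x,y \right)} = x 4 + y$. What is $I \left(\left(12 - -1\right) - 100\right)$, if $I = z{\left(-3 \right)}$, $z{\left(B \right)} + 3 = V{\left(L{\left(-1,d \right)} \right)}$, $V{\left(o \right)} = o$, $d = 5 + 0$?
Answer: $174$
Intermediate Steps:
$d = 5$
$L{\left(x,y \right)} = y + 4 x$ ($L{\left(x,y \right)} = 4 x + y = y + 4 x$)
$z{\left(B \right)} = -2$ ($z{\left(B \right)} = -3 + \left(5 + 4 \left(-1\right)\right) = -3 + \left(5 - 4\right) = -3 + 1 = -2$)
$I = -2$
$I \left(\left(12 - -1\right) - 100\right) = - 2 \left(\left(12 - -1\right) - 100\right) = - 2 \left(\left(12 + 1\right) - 100\right) = - 2 \left(13 - 100\right) = \left(-2\right) \left(-87\right) = 174$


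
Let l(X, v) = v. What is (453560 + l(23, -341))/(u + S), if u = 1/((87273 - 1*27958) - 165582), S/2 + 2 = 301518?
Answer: 48162223473/64082401543 ≈ 0.75157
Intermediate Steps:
S = 603032 (S = -4 + 2*301518 = -4 + 603036 = 603032)
u = -1/106267 (u = 1/((87273 - 27958) - 165582) = 1/(59315 - 165582) = 1/(-106267) = -1/106267 ≈ -9.4103e-6)
(453560 + l(23, -341))/(u + S) = (453560 - 341)/(-1/106267 + 603032) = 453219/(64082401543/106267) = 453219*(106267/64082401543) = 48162223473/64082401543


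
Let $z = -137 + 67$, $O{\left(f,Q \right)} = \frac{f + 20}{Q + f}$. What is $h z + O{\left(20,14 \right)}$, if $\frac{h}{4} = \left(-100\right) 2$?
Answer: $\frac{952020}{17} \approx 56001.0$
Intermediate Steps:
$h = -800$ ($h = 4 \left(\left(-100\right) 2\right) = 4 \left(-200\right) = -800$)
$O{\left(f,Q \right)} = \frac{20 + f}{Q + f}$
$z = -70$
$h z + O{\left(20,14 \right)} = \left(-800\right) \left(-70\right) + \frac{20 + 20}{14 + 20} = 56000 + \frac{1}{34} \cdot 40 = 56000 + \frac{20}{17} = \frac{952020}{17}$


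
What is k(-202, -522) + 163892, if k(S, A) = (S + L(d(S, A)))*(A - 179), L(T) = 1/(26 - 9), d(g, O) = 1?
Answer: 5192697/17 ≈ 3.0545e+5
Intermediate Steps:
L(T) = 1/17
k(S, A) = (-179 + A)*(1/17 + S) (k(S, A) = (S + 1/17)*(A - 179) = (1/17 + S)*(-179 + A) = (-179 + A)*(1/17 + S))
k(-202, -522) + 163892 = (-179/17 - 179*(-202) + (1/17)*(-522) - 522*(-202)) + 163892 = (-179/17 + 36158 - 522/17 + 105444) + 163892 = 2406533/17 + 163892 = 5192697/17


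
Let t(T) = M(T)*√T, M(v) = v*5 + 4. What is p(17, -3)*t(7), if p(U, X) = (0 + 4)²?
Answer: 624*√7 ≈ 1650.9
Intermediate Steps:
p(U, X) = 16 (p(U, X) = 4² = 16)
M(v) = 4 + 5*v (M(v) = 5*v + 4 = 4 + 5*v)
t(T) = √T*(4 + 5*T) (t(T) = (4 + 5*T)*√T = √T*(4 + 5*T))
p(17, -3)*t(7) = 16*(√7*(4 + 5*7)) = 16*(√7*(4 + 35)) = 16*(√7*39) = 16*(39*√7) = 624*√7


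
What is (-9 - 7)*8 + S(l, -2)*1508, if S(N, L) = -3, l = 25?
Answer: -4652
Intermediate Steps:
(-9 - 7)*8 + S(l, -2)*1508 = (-9 - 7)*8 - 3*1508 = -16*8 - 4524 = -128 - 4524 = -4652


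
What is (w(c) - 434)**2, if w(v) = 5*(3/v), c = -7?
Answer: 9320809/49 ≈ 1.9022e+5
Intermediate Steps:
w(v) = 15/v
(w(c) - 434)**2 = (15/(-7) - 434)**2 = (15*(-1/7) - 434)**2 = (-15/7 - 434)**2 = (-3053/7)**2 = 9320809/49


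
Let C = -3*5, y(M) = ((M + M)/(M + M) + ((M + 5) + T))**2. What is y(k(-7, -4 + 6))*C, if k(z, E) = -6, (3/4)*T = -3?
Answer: -240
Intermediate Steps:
T = -4 (T = (4/3)*(-3) = -4)
y(M) = (2 + M)**2 (y(M) = ((M + M)/(M + M) + ((M + 5) - 4))**2 = ((2*M)/((2*M)) + ((5 + M) - 4))**2 = ((2*M)*(1/(2*M)) + (1 + M))**2 = (1 + (1 + M))**2 = (2 + M)**2)
C = -15
y(k(-7, -4 + 6))*C = (2 - 6)**2*(-15) = (-4)**2*(-15) = 16*(-15) = -240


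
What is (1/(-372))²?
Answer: 1/138384 ≈ 7.2263e-6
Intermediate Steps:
(1/(-372))² = (-1/372)² = 1/138384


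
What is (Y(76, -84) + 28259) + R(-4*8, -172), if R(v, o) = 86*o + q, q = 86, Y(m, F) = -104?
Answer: 13449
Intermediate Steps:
R(v, o) = 86 + 86*o (R(v, o) = 86*o + 86 = 86 + 86*o)
(Y(76, -84) + 28259) + R(-4*8, -172) = (-104 + 28259) + (86 + 86*(-172)) = 28155 + (86 - 14792) = 28155 - 14706 = 13449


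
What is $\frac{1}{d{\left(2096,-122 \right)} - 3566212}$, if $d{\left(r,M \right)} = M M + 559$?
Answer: $- \frac{1}{3550769} \approx -2.8163 \cdot 10^{-7}$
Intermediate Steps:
$d{\left(r,M \right)} = 559 + M^{2}$ ($d{\left(r,M \right)} = M^{2} + 559 = 559 + M^{2}$)
$\frac{1}{d{\left(2096,-122 \right)} - 3566212} = \frac{1}{\left(559 + \left(-122\right)^{2}\right) - 3566212} = \frac{1}{\left(559 + 14884\right) - 3566212} = \frac{1}{15443 - 3566212} = \frac{1}{-3550769} = - \frac{1}{3550769}$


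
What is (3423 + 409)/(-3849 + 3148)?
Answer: -3832/701 ≈ -5.4665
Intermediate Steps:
(3423 + 409)/(-3849 + 3148) = 3832/(-701) = 3832*(-1/701) = -3832/701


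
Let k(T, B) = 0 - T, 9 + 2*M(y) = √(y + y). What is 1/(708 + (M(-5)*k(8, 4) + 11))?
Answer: 151/114037 + 4*I*√10/570185 ≈ 0.0013241 + 2.2184e-5*I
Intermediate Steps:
M(y) = -9/2 + √2*√y/2 (M(y) = -9/2 + √(y + y)/2 = -9/2 + √(2*y)/2 = -9/2 + (√2*√y)/2 = -9/2 + √2*√y/2)
k(T, B) = -T
1/(708 + (M(-5)*k(8, 4) + 11)) = 1/(708 + ((-9/2 + √2*√(-5)/2)*(-1*8) + 11)) = 1/(708 + ((-9/2 + √2*(I*√5)/2)*(-8) + 11)) = 1/(708 + ((-9/2 + I*√10/2)*(-8) + 11)) = 1/(708 + ((36 - 4*I*√10) + 11)) = 1/(708 + (47 - 4*I*√10)) = 1/(755 - 4*I*√10)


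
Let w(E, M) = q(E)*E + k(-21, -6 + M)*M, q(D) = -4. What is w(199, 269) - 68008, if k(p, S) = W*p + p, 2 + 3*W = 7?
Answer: -83868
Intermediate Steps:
W = 5/3 (W = -⅔ + (⅓)*7 = -⅔ + 7/3 = 5/3 ≈ 1.6667)
k(p, S) = 8*p/3 (k(p, S) = 5*p/3 + p = 8*p/3)
w(E, M) = -56*M - 4*E (w(E, M) = -4*E + ((8/3)*(-21))*M = -4*E - 56*M = -56*M - 4*E)
w(199, 269) - 68008 = (-56*269 - 4*199) - 68008 = (-15064 - 796) - 68008 = -15860 - 68008 = -83868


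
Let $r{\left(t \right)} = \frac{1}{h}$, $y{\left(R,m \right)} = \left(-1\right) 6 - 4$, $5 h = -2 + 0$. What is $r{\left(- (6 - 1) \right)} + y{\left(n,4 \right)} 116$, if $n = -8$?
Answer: $- \frac{2325}{2} \approx -1162.5$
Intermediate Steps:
$h = - \frac{2}{5}$ ($h = \frac{-2 + 0}{5} = \frac{1}{5} \left(-2\right) = - \frac{2}{5} \approx -0.4$)
$y{\left(R,m \right)} = -10$ ($y{\left(R,m \right)} = -6 - 4 = -10$)
$r{\left(t \right)} = - \frac{5}{2}$ ($r{\left(t \right)} = \frac{1}{- \frac{2}{5}} = - \frac{5}{2}$)
$r{\left(- (6 - 1) \right)} + y{\left(n,4 \right)} 116 = - \frac{5}{2} - 1160 = - \frac{2325}{2}$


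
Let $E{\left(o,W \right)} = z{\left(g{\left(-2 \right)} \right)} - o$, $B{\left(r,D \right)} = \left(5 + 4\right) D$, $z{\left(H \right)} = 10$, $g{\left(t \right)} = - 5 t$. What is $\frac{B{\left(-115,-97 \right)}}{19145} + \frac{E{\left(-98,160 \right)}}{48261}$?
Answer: $- \frac{13354731}{307985615} \approx -0.043362$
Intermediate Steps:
$B{\left(r,D \right)} = 9 D$
$E{\left(o,W \right)} = 10 - o$
$\frac{B{\left(-115,-97 \right)}}{19145} + \frac{E{\left(-98,160 \right)}}{48261} = \frac{9 \left(-97\right)}{19145} + \frac{10 - -98}{48261} = \left(-873\right) \frac{1}{19145} + \left(10 + 98\right) \frac{1}{48261} = - \frac{873}{19145} + 108 \cdot \frac{1}{48261} = - \frac{873}{19145} + \frac{36}{16087} = - \frac{13354731}{307985615}$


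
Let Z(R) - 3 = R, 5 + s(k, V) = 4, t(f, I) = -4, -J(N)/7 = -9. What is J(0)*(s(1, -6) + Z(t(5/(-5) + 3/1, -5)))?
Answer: -126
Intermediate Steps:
J(N) = 63 (J(N) = -7*(-9) = 63)
s(k, V) = -1 (s(k, V) = -5 + 4 = -1)
Z(R) = 3 + R
J(0)*(s(1, -6) + Z(t(5/(-5) + 3/1, -5))) = 63*(-1 + (3 - 4)) = 63*(-1 - 1) = 63*(-2) = -126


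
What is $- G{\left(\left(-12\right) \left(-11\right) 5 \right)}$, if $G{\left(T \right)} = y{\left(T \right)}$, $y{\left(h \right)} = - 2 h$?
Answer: $1320$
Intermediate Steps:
$G{\left(T \right)} = - 2 T$
$- G{\left(\left(-12\right) \left(-11\right) 5 \right)} = - \left(-2\right) \left(-12\right) \left(-11\right) 5 = - \left(-2\right) 132 \cdot 5 = - \left(-2\right) 660 = \left(-1\right) \left(-1320\right) = 1320$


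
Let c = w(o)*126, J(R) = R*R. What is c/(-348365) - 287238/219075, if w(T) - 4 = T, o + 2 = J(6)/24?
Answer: -6677351863/5087870825 ≈ -1.3124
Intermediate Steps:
J(R) = R**2
o = -1/2 (o = -2 + 6**2/24 = -2 + 36*(1/24) = -2 + 3/2 = -1/2 ≈ -0.50000)
w(T) = 4 + T
c = 441 (c = (4 - 1/2)*126 = (7/2)*126 = 441)
c/(-348365) - 287238/219075 = 441/(-348365) - 287238/219075 = 441*(-1/348365) - 287238*1/219075 = -441/348365 - 95746/73025 = -6677351863/5087870825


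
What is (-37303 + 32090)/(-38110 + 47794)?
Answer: -5213/9684 ≈ -0.53831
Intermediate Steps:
(-37303 + 32090)/(-38110 + 47794) = -5213/9684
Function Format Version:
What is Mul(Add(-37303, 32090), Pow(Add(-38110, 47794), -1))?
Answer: Rational(-5213, 9684) ≈ -0.53831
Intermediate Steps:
Mul(Add(-37303, 32090), Pow(Add(-38110, 47794), -1)) = Mul(-5213, Pow(9684, -1)) = Mul(-5213, Rational(1, 9684)) = Rational(-5213, 9684)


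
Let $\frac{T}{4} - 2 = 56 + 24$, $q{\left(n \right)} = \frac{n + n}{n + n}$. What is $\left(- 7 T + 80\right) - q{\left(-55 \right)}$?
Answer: $-2217$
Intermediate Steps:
$q{\left(n \right)} = 1$ ($q{\left(n \right)} = \frac{2 n}{2 n} = 2 n \frac{1}{2 n} = 1$)
$T = 328$ ($T = 8 + 4 \left(56 + 24\right) = 8 + 4 \cdot 80 = 8 + 320 = 328$)
$\left(- 7 T + 80\right) - q{\left(-55 \right)} = \left(\left(-7\right) 328 + 80\right) - 1 = \left(-2296 + 80\right) - 1 = -2216 - 1 = -2217$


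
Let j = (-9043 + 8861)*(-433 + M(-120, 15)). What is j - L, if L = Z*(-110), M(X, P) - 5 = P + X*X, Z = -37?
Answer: -2549704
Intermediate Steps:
M(X, P) = 5 + P + X² (M(X, P) = 5 + (P + X*X) = 5 + (P + X²) = 5 + P + X²)
L = 4070 (L = -37*(-110) = 4070)
j = -2545634 (j = (-9043 + 8861)*(-433 + (5 + 15 + (-120)²)) = -182*(-433 + (5 + 15 + 14400)) = -182*(-433 + 14420) = -182*13987 = -2545634)
j - L = -2545634 - 1*4070 = -2545634 - 4070 = -2549704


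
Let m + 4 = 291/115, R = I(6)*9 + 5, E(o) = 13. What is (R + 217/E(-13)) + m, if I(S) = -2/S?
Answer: 25748/1495 ≈ 17.223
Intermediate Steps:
R = 2 (R = -2/6*9 + 5 = -2*1/6*9 + 5 = -1/3*9 + 5 = -3 + 5 = 2)
m = -169/115 (m = -4 + 291/115 = -169/115 ≈ -1.4696)
(R + 217/E(-13)) + m = (2 + 217/13) - 169/115 = 243/13 - 169/115 = 25748/1495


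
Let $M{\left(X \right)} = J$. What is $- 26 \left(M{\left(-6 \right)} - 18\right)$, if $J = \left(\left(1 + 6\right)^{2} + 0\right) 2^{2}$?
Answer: $-4628$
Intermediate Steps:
$J = 196$ ($J = \left(7^{2} + 0\right) 4 = \left(49 + 0\right) 4 = 49 \cdot 4 = 196$)
$M{\left(X \right)} = 196$
$- 26 \left(M{\left(-6 \right)} - 18\right) = - 26 \left(196 - 18\right) = \left(-26\right) 178 = -4628$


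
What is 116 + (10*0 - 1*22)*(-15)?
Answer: 446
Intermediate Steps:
116 + (10*0 - 1*22)*(-15) = 116 + (0 - 22)*(-15) = 116 - 22*(-15) = 116 + 330 = 446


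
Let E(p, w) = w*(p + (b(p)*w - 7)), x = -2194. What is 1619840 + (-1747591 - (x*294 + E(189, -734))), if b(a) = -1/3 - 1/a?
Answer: 157495381/189 ≈ 8.3331e+5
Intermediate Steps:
b(a) = -1/3 - 1/a (b(a) = -1*1/3 - 1/a = -1/3 - 1/a)
E(p, w) = w*(-7 + p + w*(-3 - p)/(3*p)) (E(p, w) = w*(p + (((-3 - p)/(3*p))*w - 7)) = w*(p + (w*(-3 - p)/(3*p) - 7)) = w*(p + (-7 + w*(-3 - p)/(3*p))) = w*(-7 + p + w*(-3 - p)/(3*p)))
1619840 + (-1747591 - (x*294 + E(189, -734))) = 1619840 + (-1747591 - (-2194*294 + (-7*(-734) - 1/3*(-734)**2 + 189*(-734) - 1*(-734)**2/189))) = 1619840 + (-1747591 - (-645036 + (5138 - 1/3*538756 - 138726 - 1*1/189*538756))) = 1619840 + (-1747591 - (-645036 + (5138 - 538756/3 - 138726 - 538756/189))) = 1619840 + (-1747591 - (-645036 - 59728516/189)) = 1619840 + (-1747591 - 1*(-181640320/189)) = 1619840 + (-1747591 + 181640320/189) = 1619840 - 148654379/189 = 157495381/189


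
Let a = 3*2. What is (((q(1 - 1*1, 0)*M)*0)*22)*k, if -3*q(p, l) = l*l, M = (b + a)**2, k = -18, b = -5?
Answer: 0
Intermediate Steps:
a = 6
M = 1 (M = (-5 + 6)**2 = 1**2 = 1)
q(p, l) = -l**2/3 (q(p, l) = -l*l/3 = -l**2/3)
(((q(1 - 1*1, 0)*M)*0)*22)*k = (((-1/3*0**2*1)*0)*22)*(-18) = (((-1/3*0*1)*0)*22)*(-18) = (((0*1)*0)*22)*(-18) = ((0*0)*22)*(-18) = (0*22)*(-18) = 0*(-18) = 0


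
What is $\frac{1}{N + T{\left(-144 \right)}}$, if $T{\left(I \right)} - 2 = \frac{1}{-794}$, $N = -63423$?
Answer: $- \frac{794}{50356275} \approx -1.5768 \cdot 10^{-5}$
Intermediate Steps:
$T{\left(I \right)} = \frac{1587}{794}$ ($T{\left(I \right)} = 2 + \frac{1}{-794} = 2 - \frac{1}{794} = \frac{1587}{794}$)
$\frac{1}{N + T{\left(-144 \right)}} = \frac{1}{-63423 + \frac{1587}{794}} = \frac{1}{- \frac{50356275}{794}} = - \frac{794}{50356275}$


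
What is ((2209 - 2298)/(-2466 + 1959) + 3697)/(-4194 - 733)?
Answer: -1874468/2497989 ≈ -0.75039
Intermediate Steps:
((2209 - 2298)/(-2466 + 1959) + 3697)/(-4194 - 733) = (-89/(-507) + 3697)/(-4927) = (-89*(-1/507) + 3697)*(-1/4927) = (89/507 + 3697)*(-1/4927) = (1874468/507)*(-1/4927) = -1874468/2497989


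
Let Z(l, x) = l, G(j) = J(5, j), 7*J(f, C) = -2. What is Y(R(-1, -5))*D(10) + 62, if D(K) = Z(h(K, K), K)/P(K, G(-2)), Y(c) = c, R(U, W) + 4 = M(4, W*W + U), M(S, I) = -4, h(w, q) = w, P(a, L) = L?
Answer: 342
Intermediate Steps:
J(f, C) = -2/7 (J(f, C) = (⅐)*(-2) = -2/7)
G(j) = -2/7
R(U, W) = -8 (R(U, W) = -4 - 4 = -8)
D(K) = -7*K/2 (D(K) = K/(-2/7) = K*(-7/2) = -7*K/2)
Y(R(-1, -5))*D(10) + 62 = -(-28)*10 + 62 = -8*(-35) + 62 = 280 + 62 = 342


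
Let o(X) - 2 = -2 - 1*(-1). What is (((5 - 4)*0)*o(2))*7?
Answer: 0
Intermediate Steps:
o(X) = 1 (o(X) = 2 + (-2 - 1*(-1)) = 2 + (-2 + 1) = 2 - 1 = 1)
(((5 - 4)*0)*o(2))*7 = (((5 - 4)*0)*1)*7 = ((1*0)*1)*7 = (0*1)*7 = 0*7 = 0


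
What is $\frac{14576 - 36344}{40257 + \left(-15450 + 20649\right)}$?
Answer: $- \frac{907}{1894} \approx -0.47888$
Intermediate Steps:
$\frac{14576 - 36344}{40257 + \left(-15450 + 20649\right)} = - \frac{21768}{40257 + 5199} = - \frac{21768}{45456} = \left(-21768\right) \frac{1}{45456} = - \frac{907}{1894}$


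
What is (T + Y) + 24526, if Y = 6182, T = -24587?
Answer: 6121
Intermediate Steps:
(T + Y) + 24526 = (-24587 + 6182) + 24526 = -18405 + 24526 = 6121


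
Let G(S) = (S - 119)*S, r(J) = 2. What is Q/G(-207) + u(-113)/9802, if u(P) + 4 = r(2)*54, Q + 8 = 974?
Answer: 4595/184353 ≈ 0.024925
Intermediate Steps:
Q = 966 (Q = -8 + 974 = 966)
G(S) = S*(-119 + S) (G(S) = (-119 + S)*S = S*(-119 + S))
u(P) = 104 (u(P) = -4 + 2*54 = -4 + 108 = 104)
Q/G(-207) + u(-113)/9802 = 966/((-207*(-119 - 207))) + 104/9802 = 966/((-207*(-326))) + 104*(1/9802) = 966/67482 + 4/377 = 966*(1/67482) + 4/377 = 7/489 + 4/377 = 4595/184353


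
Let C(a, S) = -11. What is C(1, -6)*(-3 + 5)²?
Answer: -44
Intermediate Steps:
C(1, -6)*(-3 + 5)² = -11*(-3 + 5)² = -11*2² = -11*4 = -44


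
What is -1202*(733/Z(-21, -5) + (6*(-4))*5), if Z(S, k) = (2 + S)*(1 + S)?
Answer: 26965067/190 ≈ 1.4192e+5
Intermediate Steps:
Z(S, k) = (1 + S)*(2 + S)
-1202*(733/Z(-21, -5) + (6*(-4))*5) = -1202*(733/(2 + (-21)² + 3*(-21)) + (6*(-4))*5) = -1202*(733/(2 + 441 - 63) - 24*5) = -1202*(733/380 - 120) = -1202*(-44867/380) = 26965067/190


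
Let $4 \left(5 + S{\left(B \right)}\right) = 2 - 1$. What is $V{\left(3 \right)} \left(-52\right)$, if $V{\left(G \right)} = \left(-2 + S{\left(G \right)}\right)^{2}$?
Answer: $- \frac{9477}{4} \approx -2369.3$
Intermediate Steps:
$S{\left(B \right)} = - \frac{19}{4}$ ($S{\left(B \right)} = -5 + \frac{2 - 1}{4} = -5 + \frac{1}{4} \cdot 1 = -5 + \frac{1}{4} = - \frac{19}{4}$)
$V{\left(G \right)} = \frac{729}{16}$ ($V{\left(G \right)} = \left(-2 - \frac{19}{4}\right)^{2} = \left(- \frac{27}{4}\right)^{2} = \frac{729}{16}$)
$V{\left(3 \right)} \left(-52\right) = \frac{729}{16} \left(-52\right) = - \frac{9477}{4}$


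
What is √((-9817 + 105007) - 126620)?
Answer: I*√31430 ≈ 177.29*I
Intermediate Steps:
√((-9817 + 105007) - 126620) = √(95190 - 126620) = √(-31430) = I*√31430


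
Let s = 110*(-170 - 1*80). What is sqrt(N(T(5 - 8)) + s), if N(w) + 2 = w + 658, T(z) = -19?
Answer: I*sqrt(26863) ≈ 163.9*I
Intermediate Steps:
s = -27500 (s = 110*(-170 - 80) = 110*(-250) = -27500)
N(w) = 656 + w (N(w) = -2 + (w + 658) = -2 + (658 + w) = 656 + w)
sqrt(N(T(5 - 8)) + s) = sqrt((656 - 19) - 27500) = sqrt(637 - 27500) = sqrt(-26863) = I*sqrt(26863)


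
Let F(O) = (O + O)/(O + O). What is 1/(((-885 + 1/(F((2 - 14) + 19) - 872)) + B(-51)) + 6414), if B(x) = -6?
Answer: 871/4810532 ≈ 0.00018106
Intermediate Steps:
F(O) = 1 (F(O) = (2*O)/((2*O)) = (2*O)*(1/(2*O)) = 1)
1/(((-885 + 1/(F((2 - 14) + 19) - 872)) + B(-51)) + 6414) = 1/(((-885 + 1/(1 - 872)) - 6) + 6414) = 1/(((-885 + 1/(-871)) - 6) + 6414) = 1/(((-885 - 1/871) - 6) + 6414) = 1/((-770836/871 - 6) + 6414) = 1/(-776062/871 + 6414) = 1/(4810532/871) = 871/4810532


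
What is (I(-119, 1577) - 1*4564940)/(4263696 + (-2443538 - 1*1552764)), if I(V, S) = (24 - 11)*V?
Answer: -4566487/267394 ≈ -17.078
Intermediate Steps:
I(V, S) = 13*V
(I(-119, 1577) - 1*4564940)/(4263696 + (-2443538 - 1*1552764)) = (13*(-119) - 1*4564940)/(4263696 + (-2443538 - 1*1552764)) = (-1547 - 4564940)/(4263696 + (-2443538 - 1552764)) = -4566487/(4263696 - 3996302) = -4566487/267394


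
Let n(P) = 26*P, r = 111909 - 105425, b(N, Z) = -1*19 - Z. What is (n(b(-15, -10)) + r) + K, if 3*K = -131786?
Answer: -113036/3 ≈ -37679.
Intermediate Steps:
K = -131786/3 (K = (1/3)*(-131786) = -131786/3 ≈ -43929.)
b(N, Z) = -19 - Z
r = 6484
(n(b(-15, -10)) + r) + K = (26*(-19 - 1*(-10)) + 6484) - 131786/3 = (26*(-19 + 10) + 6484) - 131786/3 = (26*(-9) + 6484) - 131786/3 = (-234 + 6484) - 131786/3 = 6250 - 131786/3 = -113036/3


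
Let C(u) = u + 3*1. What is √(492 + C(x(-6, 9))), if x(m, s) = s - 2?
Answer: √502 ≈ 22.405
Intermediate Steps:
x(m, s) = -2 + s
C(u) = 3 + u (C(u) = u + 3 = 3 + u)
√(492 + C(x(-6, 9))) = √(492 + (3 + (-2 + 9))) = √(492 + (3 + 7)) = √(492 + 10) = √502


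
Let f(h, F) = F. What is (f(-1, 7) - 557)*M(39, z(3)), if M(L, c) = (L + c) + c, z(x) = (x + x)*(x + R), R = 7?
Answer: -87450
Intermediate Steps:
z(x) = 2*x*(7 + x) (z(x) = (x + x)*(x + 7) = (2*x)*(7 + x) = 2*x*(7 + x))
M(L, c) = L + 2*c
(f(-1, 7) - 557)*M(39, z(3)) = (7 - 557)*(39 + 2*(2*3*(7 + 3))) = -550*(39 + 2*(2*3*10)) = -550*(39 + 2*60) = -550*(39 + 120) = -550*159 = -87450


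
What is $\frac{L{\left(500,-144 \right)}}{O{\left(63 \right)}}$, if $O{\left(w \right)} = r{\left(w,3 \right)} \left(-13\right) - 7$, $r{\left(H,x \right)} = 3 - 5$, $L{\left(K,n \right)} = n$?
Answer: $- \frac{144}{19} \approx -7.5789$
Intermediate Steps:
$r{\left(H,x \right)} = -2$ ($r{\left(H,x \right)} = 3 - 5 = -2$)
$O{\left(w \right)} = 19$ ($O{\left(w \right)} = \left(-2\right) \left(-13\right) - 7 = 26 - 7 = 19$)
$\frac{L{\left(500,-144 \right)}}{O{\left(63 \right)}} = - \frac{144}{19}$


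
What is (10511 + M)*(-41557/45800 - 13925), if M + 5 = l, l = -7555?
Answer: -1882167149707/45800 ≈ -4.1095e+7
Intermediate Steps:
M = -7560 (M = -5 - 7555 = -7560)
(10511 + M)*(-41557/45800 - 13925) = (10511 - 7560)*(-41557/45800 - 13925) = 2951*(-41557*1/45800 - 13925) = 2951*(-41557/45800 - 13925) = 2951*(-637806557/45800) = -1882167149707/45800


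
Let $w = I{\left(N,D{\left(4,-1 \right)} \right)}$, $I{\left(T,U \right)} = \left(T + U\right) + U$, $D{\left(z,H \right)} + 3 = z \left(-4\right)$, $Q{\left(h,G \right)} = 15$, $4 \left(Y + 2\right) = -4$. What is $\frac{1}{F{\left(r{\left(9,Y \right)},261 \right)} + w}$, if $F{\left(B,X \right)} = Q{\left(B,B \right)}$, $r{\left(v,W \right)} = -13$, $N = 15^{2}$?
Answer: $\frac{1}{202} \approx 0.0049505$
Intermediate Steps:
$Y = -3$ ($Y = -2 + \frac{1}{4} \left(-4\right) = -2 - 1 = -3$)
$D{\left(z,H \right)} = -3 - 4 z$ ($D{\left(z,H \right)} = -3 + z \left(-4\right) = -3 - 4 z$)
$N = 225$
$F{\left(B,X \right)} = 15$
$I{\left(T,U \right)} = T + 2 U$
$w = 187$ ($w = 225 + 2 \left(-3 - 16\right) = 225 + 2 \left(-19\right) = 225 - 38 = 187$)
$\frac{1}{F{\left(r{\left(9,Y \right)},261 \right)} + w} = \frac{1}{15 + 187} = \frac{1}{202}$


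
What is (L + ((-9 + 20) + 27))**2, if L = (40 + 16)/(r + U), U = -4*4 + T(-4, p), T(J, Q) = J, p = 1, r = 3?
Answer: 348100/289 ≈ 1204.5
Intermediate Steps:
U = -20 (U = -4*4 - 4 = -16 - 4 = -20)
L = -56/17 (L = (40 + 16)/(3 - 20) = 56/(-17) = 56*(-1/17) = -56/17 ≈ -3.2941)
(L + ((-9 + 20) + 27))**2 = (-56/17 + ((-9 + 20) + 27))**2 = (-56/17 + (11 + 27))**2 = (-56/17 + 38)**2 = (590/17)**2 = 348100/289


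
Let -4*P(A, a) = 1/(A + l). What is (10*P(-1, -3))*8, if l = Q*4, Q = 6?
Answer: -20/23 ≈ -0.86957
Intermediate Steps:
l = 24 (l = 6*4 = 24)
P(A, a) = -1/(4*(24 + A)) (P(A, a) = -1/(4*(A + 24)) = -1/(4*(24 + A)))
(10*P(-1, -3))*8 = (10*(-1/(96 + 4*(-1))))*8 = (10*(-1/(96 - 4)))*8 = (10*(-1/92))*8 = -5/46*8 = -20/23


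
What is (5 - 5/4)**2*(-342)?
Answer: -38475/8 ≈ -4809.4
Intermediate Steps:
(5 - 5/4)**2*(-342) = (15/4)**2*(-342) = (225/16)*(-342) = -38475/8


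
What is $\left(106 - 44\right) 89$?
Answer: $5518$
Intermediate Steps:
$\left(106 - 44\right) 89 = 62 \cdot 89 = 5518$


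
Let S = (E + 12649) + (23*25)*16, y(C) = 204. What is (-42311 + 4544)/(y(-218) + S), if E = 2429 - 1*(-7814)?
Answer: -37767/32296 ≈ -1.1694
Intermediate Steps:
E = 10243 (E = 2429 + 7814 = 10243)
S = 32092 (S = (10243 + 12649) + (23*25)*16 = 22892 + 575*16 = 22892 + 9200 = 32092)
(-42311 + 4544)/(y(-218) + S) = (-42311 + 4544)/(204 + 32092) = -37767/32296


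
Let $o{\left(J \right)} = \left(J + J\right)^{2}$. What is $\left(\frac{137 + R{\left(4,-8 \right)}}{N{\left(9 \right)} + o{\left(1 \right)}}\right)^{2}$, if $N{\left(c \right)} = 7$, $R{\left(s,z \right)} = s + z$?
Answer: $\frac{17689}{121} \approx 146.19$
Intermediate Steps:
$o{\left(J \right)} = 4 J^{2}$ ($o{\left(J \right)} = \left(2 J\right)^{2} = 4 J^{2}$)
$\left(\frac{137 + R{\left(4,-8 \right)}}{N{\left(9 \right)} + o{\left(1 \right)}}\right)^{2} = \left(\frac{137 + \left(4 - 8\right)}{7 + 4 \cdot 1^{2}}\right)^{2} = \left(\frac{137 - 4}{7 + 4 \cdot 1}\right)^{2} = \left(\frac{133}{7 + 4}\right)^{2} = \left(\frac{133}{11}\right)^{2} = \frac{17689}{121}$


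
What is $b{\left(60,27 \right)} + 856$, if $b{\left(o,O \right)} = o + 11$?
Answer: $927$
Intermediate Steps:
$b{\left(o,O \right)} = 11 + o$
$b{\left(60,27 \right)} + 856 = \left(11 + 60\right) + 856 = 71 + 856 = 927$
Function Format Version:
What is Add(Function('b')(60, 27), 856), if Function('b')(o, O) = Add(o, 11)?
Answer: 927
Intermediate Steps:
Function('b')(o, O) = Add(11, o)
Add(Function('b')(60, 27), 856) = Add(Add(11, 60), 856) = Add(71, 856) = 927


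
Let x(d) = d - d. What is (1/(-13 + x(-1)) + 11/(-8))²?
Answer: 22801/10816 ≈ 2.1081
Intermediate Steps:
x(d) = 0
(1/(-13 + x(-1)) + 11/(-8))² = (1/(-13 + 0) + 11/(-8))² = (1/(-13) + 11*(-⅛))² = (-1/13 - 11/8)² = (-151/104)² = 22801/10816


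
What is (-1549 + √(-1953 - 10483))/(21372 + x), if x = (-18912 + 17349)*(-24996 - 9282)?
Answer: -1549/53597886 + I*√3109/26798943 ≈ -2.89e-5 + 2.0806e-6*I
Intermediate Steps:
x = 53576514 (x = -1563*(-34278) = 53576514)
(-1549 + √(-1953 - 10483))/(21372 + x) = (-1549 + √(-1953 - 10483))/(21372 + 53576514) = (-1549 + √(-12436))/53597886 = (-1549 + 2*I*√3109)*(1/53597886) = -1549/53597886 + I*√3109/26798943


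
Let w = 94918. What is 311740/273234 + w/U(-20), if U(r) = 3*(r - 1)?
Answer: -332245964/220689 ≈ -1505.5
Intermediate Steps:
U(r) = -3 + 3*r (U(r) = 3*(-1 + r) = -3 + 3*r)
311740/273234 + w/U(-20) = 311740/273234 + 94918/(-3 + 3*(-20)) = 311740*(1/273234) + 94918/(-3 - 60) = 11990/10509 + 94918/(-63) = 11990/10509 + 94918*(-1/63) = 11990/10509 - 94918/63 = -332245964/220689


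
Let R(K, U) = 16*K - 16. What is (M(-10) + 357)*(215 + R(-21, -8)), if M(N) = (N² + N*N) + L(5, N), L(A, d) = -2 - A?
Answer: -75350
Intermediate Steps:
M(N) = -7 + 2*N² (M(N) = (N² + N*N) + (-2 - 1*5) = (N² + N²) + (-2 - 5) = 2*N² - 7 = -7 + 2*N²)
R(K, U) = -16 + 16*K
(M(-10) + 357)*(215 + R(-21, -8)) = ((-7 + 2*(-10)²) + 357)*(215 + (-16 + 16*(-21))) = ((-7 + 2*100) + 357)*(215 + (-16 - 336)) = ((-7 + 200) + 357)*(215 - 352) = (193 + 357)*(-137) = 550*(-137) = -75350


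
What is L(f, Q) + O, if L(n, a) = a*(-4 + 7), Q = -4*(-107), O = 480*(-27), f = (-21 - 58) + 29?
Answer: -11676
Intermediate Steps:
f = -50 (f = -79 + 29 = -50)
O = -12960
Q = 428
L(n, a) = 3*a (L(n, a) = a*3 = 3*a)
L(f, Q) + O = 3*428 - 12960 = 1284 - 12960 = -11676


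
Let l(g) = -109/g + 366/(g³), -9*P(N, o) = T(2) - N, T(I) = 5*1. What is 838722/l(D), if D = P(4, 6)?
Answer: -279574/88611 ≈ -3.1551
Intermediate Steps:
T(I) = 5
P(N, o) = -5/9 + N/9 (P(N, o) = -(5 - N)/9 = -5/9 + N/9)
D = -⅑ (D = -5/9 + (⅑)*4 = -5/9 + 4/9 = -⅑ ≈ -0.11111)
l(g) = -109/g + 366/g³
838722/l(D) = 838722/(-109/(-⅑) + 366/(-⅑)³) = 838722/(-109*(-9) + 366*(-729)) = 838722/(981 - 266814) = 838722/(-265833) = 838722*(-1/265833) = -279574/88611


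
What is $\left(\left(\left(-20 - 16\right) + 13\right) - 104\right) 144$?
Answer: $-18288$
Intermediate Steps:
$\left(\left(\left(-20 - 16\right) + 13\right) - 104\right) 144 = \left(\left(-36 + 13\right) - 104\right) 144 = \left(-23 - 104\right) 144 = \left(-127\right) 144 = -18288$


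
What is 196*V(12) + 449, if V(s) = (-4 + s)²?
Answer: 12993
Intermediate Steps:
196*V(12) + 449 = 196*(-4 + 12)² + 449 = 196*8² + 449 = 196*64 + 449 = 12544 + 449 = 12993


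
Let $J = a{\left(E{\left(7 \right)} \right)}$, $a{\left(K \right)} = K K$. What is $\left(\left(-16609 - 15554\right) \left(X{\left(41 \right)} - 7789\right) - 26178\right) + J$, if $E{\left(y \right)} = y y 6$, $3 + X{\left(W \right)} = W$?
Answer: $249355671$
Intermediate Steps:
$X{\left(W \right)} = -3 + W$
$E{\left(y \right)} = 6 y^{2}$ ($E{\left(y \right)} = y^{2} \cdot 6 = 6 y^{2}$)
$a{\left(K \right)} = K^{2}$
$J = 86436$ ($J = \left(6 \cdot 7^{2}\right)^{2} = \left(6 \cdot 49\right)^{2} = 294^{2} = 86436$)
$\left(\left(-16609 - 15554\right) \left(X{\left(41 \right)} - 7789\right) - 26178\right) + J = \left(\left(-16609 - 15554\right) \left(\left(-3 + 41\right) - 7789\right) - 26178\right) + 86436 = \left(- 32163 \left(38 - 7789\right) - 26178\right) + 86436 = \left(\left(-32163\right) \left(-7751\right) - 26178\right) + 86436 = \left(249295413 - 26178\right) + 86436 = 249269235 + 86436 = 249355671$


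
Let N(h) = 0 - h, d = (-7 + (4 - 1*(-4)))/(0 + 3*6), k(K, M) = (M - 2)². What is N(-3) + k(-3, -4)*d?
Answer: 5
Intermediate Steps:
k(K, M) = (-2 + M)²
d = 1/18 (d = (-7 + (4 + 4))/(0 + 18) = (-7 + 8)/18 = 1*(1/18) = 1/18 ≈ 0.055556)
N(h) = -h
N(-3) + k(-3, -4)*d = -1*(-3) + (-2 - 4)²*(1/18) = 3 + (-6)²*(1/18) = 3 + 36*(1/18) = 3 + 2 = 5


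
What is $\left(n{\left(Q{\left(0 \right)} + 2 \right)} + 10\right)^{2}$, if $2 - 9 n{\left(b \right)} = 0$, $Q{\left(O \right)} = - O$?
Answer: $\frac{8464}{81} \approx 104.49$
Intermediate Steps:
$n{\left(b \right)} = \frac{2}{9}$ ($n{\left(b \right)} = \frac{2}{9} - 0 = \frac{2}{9} + 0 = \frac{2}{9}$)
$\left(n{\left(Q{\left(0 \right)} + 2 \right)} + 10\right)^{2} = \left(\frac{2}{9} + 10\right)^{2} = \left(\frac{92}{9}\right)^{2} = \frac{8464}{81}$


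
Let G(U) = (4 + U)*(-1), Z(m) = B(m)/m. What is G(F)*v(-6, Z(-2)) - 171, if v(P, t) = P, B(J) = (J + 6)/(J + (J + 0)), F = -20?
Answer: -267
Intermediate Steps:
B(J) = (6 + J)/(2*J) (B(J) = (6 + J)/(J + J) = (6 + J)/((2*J)) = (6 + J)*(1/(2*J)) = (6 + J)/(2*J))
Z(m) = (6 + m)/(2*m²) (Z(m) = ((6 + m)/(2*m))/m = (6 + m)/(2*m²))
G(U) = -4 - U
G(F)*v(-6, Z(-2)) - 171 = (-4 - 1*(-20))*(-6) - 171 = (-4 + 20)*(-6) - 171 = 16*(-6) - 171 = -96 - 171 = -267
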